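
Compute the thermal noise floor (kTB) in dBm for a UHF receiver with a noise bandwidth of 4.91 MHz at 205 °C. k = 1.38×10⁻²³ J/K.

T = 205 °C + 273.15 = 478.15 K
P_n = kTB = 1.38×10⁻²³ × 478.15 × 4.91×10⁶ = 3.24×10⁻¹⁴ W
In dBm: 10 log₁₀(3.24×10⁻¹⁴ / 10⁻³) = −104.9 dBm

−104.9 dBm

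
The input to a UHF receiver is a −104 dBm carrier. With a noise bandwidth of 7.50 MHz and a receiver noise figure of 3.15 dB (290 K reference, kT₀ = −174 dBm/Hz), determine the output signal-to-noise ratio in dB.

−1.9 dB

Noise floor: N = −174 + 10 log₁₀(B) + NF
10 log₁₀(7.50×10⁶) = 68.75 dB
N = −174 + 68.75 + 3.15 = −102.10 dBm
SNR = P_sig − N = −104 − (−102.10) = −1.90 dB → −1.9 dB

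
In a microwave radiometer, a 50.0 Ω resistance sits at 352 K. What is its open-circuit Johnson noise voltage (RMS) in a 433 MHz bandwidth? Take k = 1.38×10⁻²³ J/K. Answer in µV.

20.5 µV

V_n = √(4kTRB)
4kTRB = 4 × 1.38×10⁻²³ × 352 × 5.00×10¹ × 4.33×10⁸ = 4.21×10⁻¹⁰ V²
V_n = √(4.21×10⁻¹⁰) = 2.05×10⁻⁵ V = 20.5 µV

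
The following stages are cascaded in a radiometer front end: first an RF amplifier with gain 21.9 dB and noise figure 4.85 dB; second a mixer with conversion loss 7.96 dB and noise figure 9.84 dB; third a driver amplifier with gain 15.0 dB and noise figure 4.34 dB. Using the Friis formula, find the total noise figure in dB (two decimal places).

Convert to linear (a loss of L dB is a gain of −L dB): F_i = 10^(NF_i/10), G_i = 10^(G_i,dB/10)
  Stage 1: F_1 = 10^(4.85/10) = 3.055, G_1 = 10^(21.9/10) = 154.9
  Stage 2: F_2 = 10^(9.84/10) = 9.638, G_2 = 10^(−7.96/10) = 0.1600
  Stage 3: F_3 = 10^(4.34/10) = 2.716, G_3 = 10^(15.0/10) = 31.62
Friis cascade:
  F = 3.055 + (9.638 − 1)/154.9 + (2.716 − 1)/24.77 = 3.180
NF = 10 log₁₀(3.180) = 5.02 dB

5.02 dB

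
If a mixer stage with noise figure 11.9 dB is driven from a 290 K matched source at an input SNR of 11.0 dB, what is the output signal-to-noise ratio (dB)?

By definition F = SNR_in/SNR_out, so in dB: SNR_out = SNR_in − NF
SNR_out = 11.0 − 11.9 = −0.9 dB

−0.9 dB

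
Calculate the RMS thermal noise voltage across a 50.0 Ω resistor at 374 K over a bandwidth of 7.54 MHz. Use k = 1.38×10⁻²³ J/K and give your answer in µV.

V_n = √(4kTRB)
4kTRB = 4 × 1.38×10⁻²³ × 374 × 5.00×10¹ × 7.54×10⁶ = 7.78×10⁻¹² V²
V_n = √(7.78×10⁻¹²) = 2.79×10⁻⁶ V = 2.79 µV

2.79 µV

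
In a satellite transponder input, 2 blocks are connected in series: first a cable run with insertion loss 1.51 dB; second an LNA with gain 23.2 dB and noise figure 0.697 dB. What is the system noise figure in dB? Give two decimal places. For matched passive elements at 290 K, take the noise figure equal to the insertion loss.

2.21 dB

Convert to linear (a loss of L dB is a gain of −L dB): F_i = 10^(NF_i/10), G_i = 10^(G_i,dB/10)
  Stage 1: F_1 = 10^(1.51/10) = 1.416, G_1 = 10^(−1.51/10) = 0.7063
  Stage 2: F_2 = 10^(0.697/10) = 1.174, G_2 = 10^(23.2/10) = 208.9
Friis cascade:
  F = 1.416 + (1.174 − 1)/0.7063 = 1.662
NF = 10 log₁₀(1.662) = 2.21 dB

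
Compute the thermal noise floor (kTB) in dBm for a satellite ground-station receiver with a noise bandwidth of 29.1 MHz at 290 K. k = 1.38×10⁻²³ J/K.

−99.3 dBm

P_n = kTB = 1.38×10⁻²³ × 290 × 2.91×10⁷ = 1.16×10⁻¹³ W
In dBm: 10 log₁₀(1.16×10⁻¹³ / 10⁻³) = −99.3 dBm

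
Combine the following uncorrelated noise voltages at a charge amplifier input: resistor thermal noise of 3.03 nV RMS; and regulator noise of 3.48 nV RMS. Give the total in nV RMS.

4.61 nV

Uncorrelated sources add in power (mean-square): V_tot = √(ΣV_i²)
V_tot = √[(3.03×10⁻⁹)² + (3.48×10⁻⁹)²] = 4.61×10⁻⁹ V = 4.61 nV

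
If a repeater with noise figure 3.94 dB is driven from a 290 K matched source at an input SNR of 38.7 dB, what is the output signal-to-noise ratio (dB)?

By definition F = SNR_in/SNR_out, so in dB: SNR_out = SNR_in − NF
SNR_out = 38.7 − 3.94 = 34.76 dB

34.76 dB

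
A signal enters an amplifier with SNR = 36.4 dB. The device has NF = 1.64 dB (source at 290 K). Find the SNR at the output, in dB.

By definition F = SNR_in/SNR_out, so in dB: SNR_out = SNR_in − NF
SNR_out = 36.4 − 1.64 = 34.76 dB

34.76 dB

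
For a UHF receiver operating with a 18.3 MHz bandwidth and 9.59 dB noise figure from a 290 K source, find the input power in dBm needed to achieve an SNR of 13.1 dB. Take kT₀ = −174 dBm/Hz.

−78.7 dBm

Sensitivity = −174 + 10 log₁₀(B) + NF + SNR_min
= −174 + 72.62 + 9.59 + 13.1
= −78.69 dBm → −78.7 dBm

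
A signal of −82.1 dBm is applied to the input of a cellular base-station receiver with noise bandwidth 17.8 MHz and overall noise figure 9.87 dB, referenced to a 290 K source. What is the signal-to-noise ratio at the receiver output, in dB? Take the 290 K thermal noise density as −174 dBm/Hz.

Noise floor: N = −174 + 10 log₁₀(B) + NF
10 log₁₀(1.78×10⁷) = 72.5 dB
N = −174 + 72.5 + 9.87 = −91.63 dBm
SNR = P_sig − N = −82.1 − (−91.63) = 9.53 dB → 9.5 dB

9.5 dB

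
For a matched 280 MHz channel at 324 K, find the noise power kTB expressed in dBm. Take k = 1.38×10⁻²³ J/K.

−89.0 dBm

P_n = kTB = 1.38×10⁻²³ × 324 × 2.80×10⁸ = 1.25×10⁻¹² W
In dBm: 10 log₁₀(1.25×10⁻¹² / 10⁻³) = −89.0 dBm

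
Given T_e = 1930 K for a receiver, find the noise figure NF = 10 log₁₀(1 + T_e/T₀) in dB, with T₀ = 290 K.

8.84 dB

F = 1 + T_e/T₀ = 1 + 1930/290 = 7.65517
NF = 10 log₁₀(7.65517) = 8.84 dB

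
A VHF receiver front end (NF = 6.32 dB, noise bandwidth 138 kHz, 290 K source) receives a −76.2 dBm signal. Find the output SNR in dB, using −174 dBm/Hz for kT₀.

40.1 dB

Noise floor: N = −174 + 10 log₁₀(B) + NF
10 log₁₀(1.38×10⁵) = 51.4 dB
N = −174 + 51.4 + 6.32 = −116.28 dBm
SNR = P_sig − N = −76.2 − (−116.28) = 40.08 dB → 40.1 dB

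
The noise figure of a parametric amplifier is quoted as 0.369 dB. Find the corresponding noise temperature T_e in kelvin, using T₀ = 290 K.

F = 10^(0.369/10) = 1.08868
T_e = (F − 1)·T₀ = (1.08868 − 1) × 290 = 25.7 K

25.7 K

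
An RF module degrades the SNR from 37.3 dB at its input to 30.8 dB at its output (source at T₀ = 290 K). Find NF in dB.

NF (dB) = SNR_in(dB) − SNR_out(dB) when the source is at T₀
NF = 37.3 − 30.8 = 6.5 dB

6.5 dB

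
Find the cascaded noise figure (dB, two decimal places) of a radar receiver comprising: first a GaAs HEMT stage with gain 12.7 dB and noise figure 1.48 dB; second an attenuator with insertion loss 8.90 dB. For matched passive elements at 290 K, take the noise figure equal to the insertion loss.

2.48 dB

Convert to linear (a loss of L dB is a gain of −L dB): F_i = 10^(NF_i/10), G_i = 10^(G_i,dB/10)
  Stage 1: F_1 = 10^(1.48/10) = 1.406, G_1 = 10^(12.7/10) = 18.62
  Stage 2: F_2 = 10^(8.90/10) = 7.762, G_2 = 10^(−8.90/10) = 0.1288
Friis cascade:
  F = 1.406 + (7.762 − 1)/18.62 = 1.769
NF = 10 log₁₀(1.769) = 2.48 dB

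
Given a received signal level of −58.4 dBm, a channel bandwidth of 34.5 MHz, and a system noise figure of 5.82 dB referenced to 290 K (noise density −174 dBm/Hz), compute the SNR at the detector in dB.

Noise floor: N = −174 + 10 log₁₀(B) + NF
10 log₁₀(3.45×10⁷) = 75.38 dB
N = −174 + 75.38 + 5.82 = −92.80 dBm
SNR = P_sig − N = −58.4 − (−92.80) = 34.40 dB → 34.4 dB

34.4 dB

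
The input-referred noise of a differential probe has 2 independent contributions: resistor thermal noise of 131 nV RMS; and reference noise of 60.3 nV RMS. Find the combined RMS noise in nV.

Uncorrelated sources add in power (mean-square): V_tot = √(ΣV_i²)
V_tot = √[(1.31×10⁻⁷)² + (6.03×10⁻⁸)²] = 1.44×10⁻⁷ V = 144 nV

144 nV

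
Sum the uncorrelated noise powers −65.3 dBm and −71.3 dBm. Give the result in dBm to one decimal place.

Convert to linear, add, convert back:
P₁ = 2.95×10⁻¹⁰ W, P₂ = 7.41×10⁻¹¹ W
P_tot = 3.69×10⁻¹⁰ W → 10 log₁₀(P_tot / 10⁻³) = −64.3 dBm

−64.3 dBm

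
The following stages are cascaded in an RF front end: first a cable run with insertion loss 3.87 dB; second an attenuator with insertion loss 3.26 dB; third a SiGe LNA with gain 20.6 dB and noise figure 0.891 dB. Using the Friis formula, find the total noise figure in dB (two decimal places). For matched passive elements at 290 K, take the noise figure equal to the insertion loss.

Convert to linear (a loss of L dB is a gain of −L dB): F_i = 10^(NF_i/10), G_i = 10^(G_i,dB/10)
  Stage 1: F_1 = 10^(3.87/10) = 2.438, G_1 = 10^(−3.87/10) = 0.4102
  Stage 2: F_2 = 10^(3.26/10) = 2.118, G_2 = 10^(−3.26/10) = 0.4721
  Stage 3: F_3 = 10^(0.891/10) = 1.228, G_3 = 10^(20.6/10) = 114.8
Friis cascade:
  F = 2.438 + (2.118 − 1)/0.4102 + (1.228 − 1)/0.1936 = 6.340
NF = 10 log₁₀(6.340) = 8.02 dB

8.02 dB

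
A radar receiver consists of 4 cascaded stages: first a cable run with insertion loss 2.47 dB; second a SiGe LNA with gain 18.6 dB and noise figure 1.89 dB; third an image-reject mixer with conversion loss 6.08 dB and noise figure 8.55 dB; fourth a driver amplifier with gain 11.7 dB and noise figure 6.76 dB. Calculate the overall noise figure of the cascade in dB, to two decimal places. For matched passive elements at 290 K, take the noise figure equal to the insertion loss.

Convert to linear (a loss of L dB is a gain of −L dB): F_i = 10^(NF_i/10), G_i = 10^(G_i,dB/10)
  Stage 1: F_1 = 10^(2.47/10) = 1.766, G_1 = 10^(−2.47/10) = 0.5662
  Stage 2: F_2 = 10^(1.89/10) = 1.545, G_2 = 10^(18.6/10) = 72.44
  Stage 3: F_3 = 10^(8.55/10) = 7.161, G_3 = 10^(−6.08/10) = 0.2466
  Stage 4: F_4 = 10^(6.76/10) = 4.742, G_4 = 10^(11.7/10) = 14.79
Friis cascade:
  F = 1.766 + (1.545 − 1)/0.5662 + (7.161 − 1)/41.02 + (4.742 − 1)/10.12 = 3.249
NF = 10 log₁₀(3.249) = 5.12 dB

5.12 dB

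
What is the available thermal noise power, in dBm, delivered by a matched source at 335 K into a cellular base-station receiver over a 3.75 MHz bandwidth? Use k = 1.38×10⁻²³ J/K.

P_n = kTB = 1.38×10⁻²³ × 335 × 3.75×10⁶ = 1.73×10⁻¹⁴ W
In dBm: 10 log₁₀(1.73×10⁻¹⁴ / 10⁻³) = −107.6 dBm

−107.6 dBm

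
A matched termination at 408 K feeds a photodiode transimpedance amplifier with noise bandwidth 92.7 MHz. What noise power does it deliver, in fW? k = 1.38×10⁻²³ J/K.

522 fW

P_n = kTB = 1.38×10⁻²³ × 408 × 9.27×10⁷ = 5.22×10⁻¹³ W = 522 fW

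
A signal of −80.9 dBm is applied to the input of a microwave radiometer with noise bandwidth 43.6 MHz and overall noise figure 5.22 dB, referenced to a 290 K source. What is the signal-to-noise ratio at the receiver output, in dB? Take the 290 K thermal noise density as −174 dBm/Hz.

Noise floor: N = −174 + 10 log₁₀(B) + NF
10 log₁₀(4.36×10⁷) = 76.39 dB
N = −174 + 76.39 + 5.22 = −92.39 dBm
SNR = P_sig − N = −80.9 − (−92.39) = 11.49 dB → 11.5 dB

11.5 dB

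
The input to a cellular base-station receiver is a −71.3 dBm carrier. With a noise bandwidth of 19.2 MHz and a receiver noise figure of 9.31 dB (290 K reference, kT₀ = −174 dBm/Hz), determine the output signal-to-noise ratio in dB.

Noise floor: N = −174 + 10 log₁₀(B) + NF
10 log₁₀(1.92×10⁷) = 72.83 dB
N = −174 + 72.83 + 9.31 = −91.86 dBm
SNR = P_sig − N = −71.3 − (−91.86) = 20.56 dB → 20.6 dB

20.6 dB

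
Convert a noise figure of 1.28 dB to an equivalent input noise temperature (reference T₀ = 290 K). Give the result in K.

99.4 K

F = 10^(1.28/10) = 1.34276
T_e = (F − 1)·T₀ = (1.34276 − 1) × 290 = 99.4 K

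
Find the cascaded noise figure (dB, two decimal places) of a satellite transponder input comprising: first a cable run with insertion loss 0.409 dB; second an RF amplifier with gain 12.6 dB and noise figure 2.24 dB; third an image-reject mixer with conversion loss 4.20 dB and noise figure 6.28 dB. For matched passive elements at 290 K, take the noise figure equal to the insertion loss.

Convert to linear (a loss of L dB is a gain of −L dB): F_i = 10^(NF_i/10), G_i = 10^(G_i,dB/10)
  Stage 1: F_1 = 10^(0.409/10) = 1.099, G_1 = 10^(−0.409/10) = 0.9101
  Stage 2: F_2 = 10^(2.24/10) = 1.675, G_2 = 10^(12.6/10) = 18.20
  Stage 3: F_3 = 10^(6.28/10) = 4.246, G_3 = 10^(−4.20/10) = 0.3802
Friis cascade:
  F = 1.099 + (1.675 − 1)/0.9101 + (4.246 − 1)/16.56 = 2.036
NF = 10 log₁₀(2.036) = 3.09 dB

3.09 dB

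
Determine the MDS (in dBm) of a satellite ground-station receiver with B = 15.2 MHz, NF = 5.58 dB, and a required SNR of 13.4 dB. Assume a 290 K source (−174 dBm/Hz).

Sensitivity = −174 + 10 log₁₀(B) + NF + SNR_min
= −174 + 71.82 + 5.58 + 13.4
= −83.20 dBm → −83.2 dBm

−83.2 dBm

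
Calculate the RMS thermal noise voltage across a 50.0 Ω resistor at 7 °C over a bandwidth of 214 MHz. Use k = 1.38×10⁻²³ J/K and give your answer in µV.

12.9 µV

T = 7 °C + 273.15 = 280.15 K
V_n = √(4kTRB)
4kTRB = 4 × 1.38×10⁻²³ × 280.15 × 5.00×10¹ × 2.14×10⁸ = 1.65×10⁻¹⁰ V²
V_n = √(1.65×10⁻¹⁰) = 1.29×10⁻⁵ V = 12.9 µV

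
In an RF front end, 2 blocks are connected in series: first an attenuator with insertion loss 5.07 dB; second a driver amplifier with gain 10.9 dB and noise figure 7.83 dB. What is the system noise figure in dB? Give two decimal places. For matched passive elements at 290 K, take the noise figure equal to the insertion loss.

12.90 dB

Convert to linear (a loss of L dB is a gain of −L dB): F_i = 10^(NF_i/10), G_i = 10^(G_i,dB/10)
  Stage 1: F_1 = 10^(5.07/10) = 3.214, G_1 = 10^(−5.07/10) = 0.3112
  Stage 2: F_2 = 10^(7.83/10) = 6.067, G_2 = 10^(10.9/10) = 12.30
Friis cascade:
  F = 3.214 + (6.067 − 1)/0.3112 = 19.50
NF = 10 log₁₀(19.50) = 12.90 dB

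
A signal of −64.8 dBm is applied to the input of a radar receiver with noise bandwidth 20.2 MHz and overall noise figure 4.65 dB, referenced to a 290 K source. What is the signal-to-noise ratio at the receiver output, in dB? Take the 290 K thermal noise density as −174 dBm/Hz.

Noise floor: N = −174 + 10 log₁₀(B) + NF
10 log₁₀(2.02×10⁷) = 73.05 dB
N = −174 + 73.05 + 4.65 = −96.30 dBm
SNR = P_sig − N = −64.8 − (−96.30) = 31.50 dB → 31.5 dB

31.5 dB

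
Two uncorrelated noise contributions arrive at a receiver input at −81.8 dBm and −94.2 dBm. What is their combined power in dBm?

Convert to linear, add, convert back:
P₁ = 6.61×10⁻¹² W, P₂ = 3.80×10⁻¹³ W
P_tot = 6.99×10⁻¹² W → 10 log₁₀(P_tot / 10⁻³) = −81.6 dBm

−81.6 dBm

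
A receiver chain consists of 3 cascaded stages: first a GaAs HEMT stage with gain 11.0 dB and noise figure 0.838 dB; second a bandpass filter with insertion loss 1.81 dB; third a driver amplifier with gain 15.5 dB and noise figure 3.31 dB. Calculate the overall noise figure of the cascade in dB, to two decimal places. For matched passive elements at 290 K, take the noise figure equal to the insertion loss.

1.44 dB

Convert to linear (a loss of L dB is a gain of −L dB): F_i = 10^(NF_i/10), G_i = 10^(G_i,dB/10)
  Stage 1: F_1 = 10^(0.838/10) = 1.213, G_1 = 10^(11.0/10) = 12.59
  Stage 2: F_2 = 10^(1.81/10) = 1.517, G_2 = 10^(−1.81/10) = 0.6592
  Stage 3: F_3 = 10^(3.31/10) = 2.143, G_3 = 10^(15.5/10) = 35.48
Friis cascade:
  F = 1.213 + (1.517 − 1)/12.59 + (2.143 − 1)/8.299 = 1.392
NF = 10 log₁₀(1.392) = 1.44 dB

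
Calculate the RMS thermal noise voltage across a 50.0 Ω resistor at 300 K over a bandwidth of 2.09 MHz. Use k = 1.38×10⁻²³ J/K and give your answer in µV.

V_n = √(4kTRB)
4kTRB = 4 × 1.38×10⁻²³ × 300 × 5.00×10¹ × 2.09×10⁶ = 1.73×10⁻¹² V²
V_n = √(1.73×10⁻¹²) = 1.32×10⁻⁶ V = 1.32 µV

1.32 µV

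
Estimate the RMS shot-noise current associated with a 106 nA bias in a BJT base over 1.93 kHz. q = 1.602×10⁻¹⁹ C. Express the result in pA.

I_n = √(2qI·B)
2qI·B = 2 × 1.602×10⁻¹⁹ × 1.06×10⁻⁷ × 1.93×10³ = 6.55×10⁻²³ A²
I_n = √(6.55×10⁻²³) = 8.10×10⁻¹² A = 8.10 pA

8.10 pA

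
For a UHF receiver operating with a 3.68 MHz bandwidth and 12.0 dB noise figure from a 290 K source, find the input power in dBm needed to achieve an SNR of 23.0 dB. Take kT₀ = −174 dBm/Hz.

Sensitivity = −174 + 10 log₁₀(B) + NF + SNR_min
= −174 + 65.66 + 12.0 + 23.0
= −73.34 dBm → −73.3 dBm

−73.3 dBm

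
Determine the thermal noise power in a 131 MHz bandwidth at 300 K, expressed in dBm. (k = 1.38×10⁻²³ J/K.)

−92.7 dBm

P_n = kTB = 1.38×10⁻²³ × 300 × 1.31×10⁸ = 5.42×10⁻¹³ W
In dBm: 10 log₁₀(5.42×10⁻¹³ / 10⁻³) = −92.7 dBm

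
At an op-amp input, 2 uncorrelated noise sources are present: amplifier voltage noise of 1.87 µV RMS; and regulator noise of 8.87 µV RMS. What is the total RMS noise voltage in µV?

Uncorrelated sources add in power (mean-square): V_tot = √(ΣV_i²)
V_tot = √[(1.87×10⁻⁶)² + (8.87×10⁻⁶)²] = 9.06×10⁻⁶ V = 9.06 µV

9.06 µV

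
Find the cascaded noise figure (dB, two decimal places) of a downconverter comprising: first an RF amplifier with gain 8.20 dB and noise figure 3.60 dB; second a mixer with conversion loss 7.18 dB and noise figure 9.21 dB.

Convert to linear (a loss of L dB is a gain of −L dB): F_i = 10^(NF_i/10), G_i = 10^(G_i,dB/10)
  Stage 1: F_1 = 10^(3.60/10) = 2.291, G_1 = 10^(8.20/10) = 6.607
  Stage 2: F_2 = 10^(9.21/10) = 8.337, G_2 = 10^(−7.18/10) = 0.1914
Friis cascade:
  F = 2.291 + (8.337 − 1)/6.607 = 3.401
NF = 10 log₁₀(3.401) = 5.32 dB

5.32 dB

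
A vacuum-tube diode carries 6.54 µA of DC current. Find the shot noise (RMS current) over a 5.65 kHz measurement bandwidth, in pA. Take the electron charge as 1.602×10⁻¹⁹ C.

109 pA

I_n = √(2qI·B)
2qI·B = 2 × 1.602×10⁻¹⁹ × 6.54×10⁻⁶ × 5.65×10³ = 1.18×10⁻²⁰ A²
I_n = √(1.18×10⁻²⁰) = 1.09×10⁻¹⁰ A = 109 pA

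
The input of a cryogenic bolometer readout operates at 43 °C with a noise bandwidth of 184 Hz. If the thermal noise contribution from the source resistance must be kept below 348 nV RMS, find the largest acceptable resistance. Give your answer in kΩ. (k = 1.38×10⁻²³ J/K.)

T = 43 °C + 273.15 = 316.15 K
Johnson–Nyquist: V_n = √(4kTRB) ⇒ R = V_n² / (4kTB)
4kTB = 4 × 1.38×10⁻²³ × 316.15 × 1.84×10² = 3.21×10⁻¹⁸
R = (3.48×10⁻⁷)² / 3.21×10⁻¹⁸ = 3.77×10⁴ Ω = 37.7 kΩ

37.7 kΩ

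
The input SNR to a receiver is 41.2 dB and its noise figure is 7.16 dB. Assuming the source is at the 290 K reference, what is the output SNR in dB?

By definition F = SNR_in/SNR_out, so in dB: SNR_out = SNR_in − NF
SNR_out = 41.2 − 7.16 = 34.04 dB

34.04 dB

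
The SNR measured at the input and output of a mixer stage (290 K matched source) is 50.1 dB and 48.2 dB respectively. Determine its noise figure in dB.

1.9 dB

NF (dB) = SNR_in(dB) − SNR_out(dB) when the source is at T₀
NF = 50.1 − 48.2 = 1.9 dB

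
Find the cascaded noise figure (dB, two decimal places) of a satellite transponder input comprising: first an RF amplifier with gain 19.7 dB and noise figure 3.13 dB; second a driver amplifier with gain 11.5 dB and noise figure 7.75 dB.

3.24 dB

Convert to linear (a loss of L dB is a gain of −L dB): F_i = 10^(NF_i/10), G_i = 10^(G_i,dB/10)
  Stage 1: F_1 = 10^(3.13/10) = 2.056, G_1 = 10^(19.7/10) = 93.33
  Stage 2: F_2 = 10^(7.75/10) = 5.957, G_2 = 10^(11.5/10) = 14.13
Friis cascade:
  F = 2.056 + (5.957 − 1)/93.33 = 2.109
NF = 10 log₁₀(2.109) = 3.24 dB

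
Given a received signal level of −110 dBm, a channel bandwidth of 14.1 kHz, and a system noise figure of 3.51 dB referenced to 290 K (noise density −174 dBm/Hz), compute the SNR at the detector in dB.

19.0 dB

Noise floor: N = −174 + 10 log₁₀(B) + NF
10 log₁₀(1.41×10⁴) = 41.49 dB
N = −174 + 41.49 + 3.51 = −129.00 dBm
SNR = P_sig − N = −110 − (−129.00) = 19.00 dB → 19.0 dB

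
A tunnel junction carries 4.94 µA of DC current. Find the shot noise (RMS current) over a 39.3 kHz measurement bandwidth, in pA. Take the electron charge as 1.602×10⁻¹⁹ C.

I_n = √(2qI·B)
2qI·B = 2 × 1.602×10⁻¹⁹ × 4.94×10⁻⁶ × 3.93×10⁴ = 6.22×10⁻²⁰ A²
I_n = √(6.22×10⁻²⁰) = 2.49×10⁻¹⁰ A = 249 pA

249 pA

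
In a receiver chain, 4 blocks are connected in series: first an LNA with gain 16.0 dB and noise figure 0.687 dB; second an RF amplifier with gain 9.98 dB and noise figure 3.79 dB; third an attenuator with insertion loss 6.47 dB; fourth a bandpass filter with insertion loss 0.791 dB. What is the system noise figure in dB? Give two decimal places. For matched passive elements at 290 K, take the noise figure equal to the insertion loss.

0.85 dB

Convert to linear (a loss of L dB is a gain of −L dB): F_i = 10^(NF_i/10), G_i = 10^(G_i,dB/10)
  Stage 1: F_1 = 10^(0.687/10) = 1.171, G_1 = 10^(16.0/10) = 39.81
  Stage 2: F_2 = 10^(3.79/10) = 2.393, G_2 = 10^(9.98/10) = 9.954
  Stage 3: F_3 = 10^(6.47/10) = 4.436, G_3 = 10^(−6.47/10) = 0.2254
  Stage 4: F_4 = 10^(0.791/10) = 1.200, G_4 = 10^(−0.791/10) = 0.8335
Friis cascade:
  F = 1.171 + (2.393 − 1)/39.81 + (4.436 − 1)/396.3 + (1.200 − 1)/89.33 = 1.217
NF = 10 log₁₀(1.217) = 0.85 dB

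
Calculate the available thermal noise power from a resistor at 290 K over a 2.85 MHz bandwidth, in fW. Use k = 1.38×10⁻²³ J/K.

11.4 fW

P_n = kTB = 1.38×10⁻²³ × 290 × 2.85×10⁶ = 1.14×10⁻¹⁴ W = 11.4 fW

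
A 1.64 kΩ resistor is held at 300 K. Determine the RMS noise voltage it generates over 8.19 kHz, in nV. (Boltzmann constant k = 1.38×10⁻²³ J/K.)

472 nV

V_n = √(4kTRB)
4kTRB = 4 × 1.38×10⁻²³ × 300 × 1.64×10³ × 8.19×10³ = 2.22×10⁻¹³ V²
V_n = √(2.22×10⁻¹³) = 4.72×10⁻⁷ V = 472 nV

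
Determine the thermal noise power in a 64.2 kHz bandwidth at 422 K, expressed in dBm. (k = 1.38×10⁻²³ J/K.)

P_n = kTB = 1.38×10⁻²³ × 422 × 6.42×10⁴ = 3.74×10⁻¹⁶ W
In dBm: 10 log₁₀(3.74×10⁻¹⁶ / 10⁻³) = −124.3 dBm

−124.3 dBm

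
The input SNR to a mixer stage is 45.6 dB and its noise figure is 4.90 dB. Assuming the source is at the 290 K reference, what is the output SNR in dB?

By definition F = SNR_in/SNR_out, so in dB: SNR_out = SNR_in − NF
SNR_out = 45.6 − 4.90 = 40.70 dB

40.70 dB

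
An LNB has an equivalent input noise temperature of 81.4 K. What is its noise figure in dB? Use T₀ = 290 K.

F = 1 + T_e/T₀ = 1 + 81.4/290 = 1.28069
NF = 10 log₁₀(1.28069) = 1.07 dB

1.07 dB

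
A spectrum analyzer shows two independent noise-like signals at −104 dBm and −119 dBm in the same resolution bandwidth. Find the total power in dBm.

Convert to linear, add, convert back:
P₁ = 3.98×10⁻¹⁴ W, P₂ = 1.26×10⁻¹⁵ W
P_tot = 4.11×10⁻¹⁴ W → 10 log₁₀(P_tot / 10⁻³) = −103.9 dBm

−103.9 dBm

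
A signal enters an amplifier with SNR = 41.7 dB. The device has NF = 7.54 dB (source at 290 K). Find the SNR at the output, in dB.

34.16 dB

By definition F = SNR_in/SNR_out, so in dB: SNR_out = SNR_in − NF
SNR_out = 41.7 − 7.54 = 34.16 dB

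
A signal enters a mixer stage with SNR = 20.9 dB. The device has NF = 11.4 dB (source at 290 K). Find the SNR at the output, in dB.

By definition F = SNR_in/SNR_out, so in dB: SNR_out = SNR_in − NF
SNR_out = 20.9 − 11.4 = 9.5 dB

9.5 dB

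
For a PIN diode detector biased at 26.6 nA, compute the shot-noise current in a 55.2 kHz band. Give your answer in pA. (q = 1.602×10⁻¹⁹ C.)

I_n = √(2qI·B)
2qI·B = 2 × 1.602×10⁻¹⁹ × 2.66×10⁻⁸ × 5.52×10⁴ = 4.70×10⁻²² A²
I_n = √(4.70×10⁻²²) = 2.17×10⁻¹¹ A = 21.7 pA

21.7 pA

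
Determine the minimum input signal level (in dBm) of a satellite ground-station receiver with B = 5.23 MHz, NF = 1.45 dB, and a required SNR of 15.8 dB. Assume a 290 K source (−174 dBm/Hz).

Sensitivity = −174 + 10 log₁₀(B) + NF + SNR_min
= −174 + 67.19 + 1.45 + 15.8
= −89.56 dBm → −89.6 dBm

−89.6 dBm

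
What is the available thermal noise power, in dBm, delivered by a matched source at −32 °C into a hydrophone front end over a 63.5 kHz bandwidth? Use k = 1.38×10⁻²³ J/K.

−126.8 dBm

T = −32 °C + 273.15 = 241.15 K
P_n = kTB = 1.38×10⁻²³ × 241.15 × 6.35×10⁴ = 2.11×10⁻¹⁶ W
In dBm: 10 log₁₀(2.11×10⁻¹⁶ / 10⁻³) = −126.8 dBm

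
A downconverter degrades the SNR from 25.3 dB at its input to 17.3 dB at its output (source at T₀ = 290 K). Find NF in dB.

8.0 dB

NF (dB) = SNR_in(dB) − SNR_out(dB) when the source is at T₀
NF = 25.3 − 17.3 = 8.0 dB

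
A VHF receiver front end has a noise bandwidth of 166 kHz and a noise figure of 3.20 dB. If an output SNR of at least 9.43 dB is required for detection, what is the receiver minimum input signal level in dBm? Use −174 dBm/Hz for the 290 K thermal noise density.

−109.2 dBm

Sensitivity = −174 + 10 log₁₀(B) + NF + SNR_min
= −174 + 52.2 + 3.20 + 9.43
= −109.17 dBm → −109.2 dBm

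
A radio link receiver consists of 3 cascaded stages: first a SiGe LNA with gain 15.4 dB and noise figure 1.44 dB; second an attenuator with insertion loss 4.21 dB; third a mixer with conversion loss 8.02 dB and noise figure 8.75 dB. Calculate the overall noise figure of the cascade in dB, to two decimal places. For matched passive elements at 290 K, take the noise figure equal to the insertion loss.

Convert to linear (a loss of L dB is a gain of −L dB): F_i = 10^(NF_i/10), G_i = 10^(G_i,dB/10)
  Stage 1: F_1 = 10^(1.44/10) = 1.393, G_1 = 10^(15.4/10) = 34.67
  Stage 2: F_2 = 10^(4.21/10) = 2.636, G_2 = 10^(−4.21/10) = 0.3793
  Stage 3: F_3 = 10^(8.75/10) = 7.499, G_3 = 10^(−8.02/10) = 0.1578
Friis cascade:
  F = 1.393 + (2.636 − 1)/34.67 + (7.499 − 1)/13.15 = 1.934
NF = 10 log₁₀(1.934) = 2.87 dB

2.87 dB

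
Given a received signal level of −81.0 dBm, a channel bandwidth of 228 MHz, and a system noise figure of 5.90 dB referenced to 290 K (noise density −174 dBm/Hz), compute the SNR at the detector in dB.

Noise floor: N = −174 + 10 log₁₀(B) + NF
10 log₁₀(2.28×10⁸) = 83.58 dB
N = −174 + 83.58 + 5.90 = −84.52 dBm
SNR = P_sig − N = −81.0 − (−84.52) = 3.52 dB → 3.5 dB

3.5 dB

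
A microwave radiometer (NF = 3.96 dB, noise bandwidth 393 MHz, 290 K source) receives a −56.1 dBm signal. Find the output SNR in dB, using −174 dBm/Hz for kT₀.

Noise floor: N = −174 + 10 log₁₀(B) + NF
10 log₁₀(3.93×10⁸) = 85.94 dB
N = −174 + 85.94 + 3.96 = −84.10 dBm
SNR = P_sig − N = −56.1 − (−84.10) = 28.00 dB → 28.0 dB

28.0 dB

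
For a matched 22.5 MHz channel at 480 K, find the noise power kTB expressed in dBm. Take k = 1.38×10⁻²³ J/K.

−98.3 dBm

P_n = kTB = 1.38×10⁻²³ × 480 × 2.25×10⁷ = 1.49×10⁻¹³ W
In dBm: 10 log₁₀(1.49×10⁻¹³ / 10⁻³) = −98.3 dBm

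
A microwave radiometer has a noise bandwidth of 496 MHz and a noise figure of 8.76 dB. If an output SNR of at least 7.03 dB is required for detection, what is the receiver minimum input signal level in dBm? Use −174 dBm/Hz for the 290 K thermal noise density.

−71.3 dBm

Sensitivity = −174 + 10 log₁₀(B) + NF + SNR_min
= −174 + 86.95 + 8.76 + 7.03
= −71.26 dBm → −71.3 dBm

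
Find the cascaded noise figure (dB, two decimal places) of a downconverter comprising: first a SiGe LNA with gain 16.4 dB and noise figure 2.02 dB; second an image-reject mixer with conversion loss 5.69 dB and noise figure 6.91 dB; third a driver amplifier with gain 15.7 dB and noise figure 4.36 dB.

Convert to linear (a loss of L dB is a gain of −L dB): F_i = 10^(NF_i/10), G_i = 10^(G_i,dB/10)
  Stage 1: F_1 = 10^(2.02/10) = 1.592, G_1 = 10^(16.4/10) = 43.65
  Stage 2: F_2 = 10^(6.91/10) = 4.909, G_2 = 10^(−5.69/10) = 0.2698
  Stage 3: F_3 = 10^(4.36/10) = 2.729, G_3 = 10^(15.7/10) = 37.15
Friis cascade:
  F = 1.592 + (4.909 − 1)/43.65 + (2.729 − 1)/11.78 = 1.829
NF = 10 log₁₀(1.829) = 2.62 dB

2.62 dB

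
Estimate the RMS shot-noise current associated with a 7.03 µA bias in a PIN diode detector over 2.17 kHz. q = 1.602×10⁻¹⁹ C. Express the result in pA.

I_n = √(2qI·B)
2qI·B = 2 × 1.602×10⁻¹⁹ × 7.03×10⁻⁶ × 2.17×10³ = 4.89×10⁻²¹ A²
I_n = √(4.89×10⁻²¹) = 6.99×10⁻¹¹ A = 69.9 pA

69.9 pA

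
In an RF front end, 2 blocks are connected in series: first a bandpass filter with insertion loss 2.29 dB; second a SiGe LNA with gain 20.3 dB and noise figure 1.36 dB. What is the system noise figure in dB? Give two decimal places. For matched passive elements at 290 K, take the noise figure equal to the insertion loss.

3.65 dB

Convert to linear (a loss of L dB is a gain of −L dB): F_i = 10^(NF_i/10), G_i = 10^(G_i,dB/10)
  Stage 1: F_1 = 10^(2.29/10) = 1.694, G_1 = 10^(−2.29/10) = 0.5902
  Stage 2: F_2 = 10^(1.36/10) = 1.368, G_2 = 10^(20.3/10) = 107.2
Friis cascade:
  F = 1.694 + (1.368 − 1)/0.5902 = 2.317
NF = 10 log₁₀(2.317) = 3.65 dB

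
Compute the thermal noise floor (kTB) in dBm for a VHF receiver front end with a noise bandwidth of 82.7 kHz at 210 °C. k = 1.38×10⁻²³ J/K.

−122.6 dBm

T = 210 °C + 273.15 = 483.15 K
P_n = kTB = 1.38×10⁻²³ × 483.15 × 8.27×10⁴ = 5.51×10⁻¹⁶ W
In dBm: 10 log₁₀(5.51×10⁻¹⁶ / 10⁻³) = −122.6 dBm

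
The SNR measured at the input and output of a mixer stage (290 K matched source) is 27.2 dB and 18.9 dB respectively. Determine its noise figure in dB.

NF (dB) = SNR_in(dB) − SNR_out(dB) when the source is at T₀
NF = 27.2 − 18.9 = 8.3 dB

8.3 dB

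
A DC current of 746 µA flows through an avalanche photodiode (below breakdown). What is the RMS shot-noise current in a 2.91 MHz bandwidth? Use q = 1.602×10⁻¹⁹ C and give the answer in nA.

26.4 nA

I_n = √(2qI·B)
2qI·B = 2 × 1.602×10⁻¹⁹ × 7.46×10⁻⁴ × 2.91×10⁶ = 6.96×10⁻¹⁶ A²
I_n = √(6.96×10⁻¹⁶) = 2.64×10⁻⁸ A = 26.4 nA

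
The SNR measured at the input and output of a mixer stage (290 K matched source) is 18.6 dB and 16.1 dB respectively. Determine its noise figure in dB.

2.5 dB

NF (dB) = SNR_in(dB) − SNR_out(dB) when the source is at T₀
NF = 18.6 − 16.1 = 2.5 dB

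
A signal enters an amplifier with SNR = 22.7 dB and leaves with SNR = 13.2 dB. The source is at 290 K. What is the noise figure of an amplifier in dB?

9.5 dB

NF (dB) = SNR_in(dB) − SNR_out(dB) when the source is at T₀
NF = 22.7 − 13.2 = 9.5 dB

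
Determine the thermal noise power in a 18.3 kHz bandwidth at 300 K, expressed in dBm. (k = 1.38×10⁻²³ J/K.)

P_n = kTB = 1.38×10⁻²³ × 300 × 1.83×10⁴ = 7.58×10⁻¹⁷ W
In dBm: 10 log₁₀(7.58×10⁻¹⁷ / 10⁻³) = −131.2 dBm

−131.2 dBm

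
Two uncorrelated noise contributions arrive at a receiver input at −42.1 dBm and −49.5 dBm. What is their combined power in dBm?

Convert to linear, add, convert back:
P₁ = 6.17×10⁻⁸ W, P₂ = 1.12×10⁻⁸ W
P_tot = 7.29×10⁻⁸ W → 10 log₁₀(P_tot / 10⁻³) = −41.4 dBm

−41.4 dBm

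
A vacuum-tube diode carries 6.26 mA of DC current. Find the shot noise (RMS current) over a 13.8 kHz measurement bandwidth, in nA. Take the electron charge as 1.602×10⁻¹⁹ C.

I_n = √(2qI·B)
2qI·B = 2 × 1.602×10⁻¹⁹ × 6.26×10⁻³ × 1.38×10⁴ = 2.77×10⁻¹⁷ A²
I_n = √(2.77×10⁻¹⁷) = 5.26×10⁻⁹ A = 5.26 nA

5.26 nA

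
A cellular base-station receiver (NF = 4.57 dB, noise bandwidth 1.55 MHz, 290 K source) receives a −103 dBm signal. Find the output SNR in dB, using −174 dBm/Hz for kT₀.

Noise floor: N = −174 + 10 log₁₀(B) + NF
10 log₁₀(1.55×10⁶) = 61.9 dB
N = −174 + 61.9 + 4.57 = −107.53 dBm
SNR = P_sig − N = −103 − (−107.53) = 4.53 dB → 4.5 dB

4.5 dB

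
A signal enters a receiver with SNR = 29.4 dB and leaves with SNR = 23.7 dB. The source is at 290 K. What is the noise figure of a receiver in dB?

5.7 dB

NF (dB) = SNR_in(dB) − SNR_out(dB) when the source is at T₀
NF = 29.4 − 23.7 = 5.7 dB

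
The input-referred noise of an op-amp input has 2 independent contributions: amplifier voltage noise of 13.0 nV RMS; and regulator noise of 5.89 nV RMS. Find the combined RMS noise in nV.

14.3 nV

Uncorrelated sources add in power (mean-square): V_tot = √(ΣV_i²)
V_tot = √[(1.30×10⁻⁸)² + (5.89×10⁻⁹)²] = 1.43×10⁻⁸ V = 14.3 nV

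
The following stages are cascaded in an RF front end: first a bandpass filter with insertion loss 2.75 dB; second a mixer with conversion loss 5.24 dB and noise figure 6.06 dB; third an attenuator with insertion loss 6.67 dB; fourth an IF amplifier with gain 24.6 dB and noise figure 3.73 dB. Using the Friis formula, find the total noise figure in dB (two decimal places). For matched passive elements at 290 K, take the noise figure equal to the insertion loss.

18.47 dB

Convert to linear (a loss of L dB is a gain of −L dB): F_i = 10^(NF_i/10), G_i = 10^(G_i,dB/10)
  Stage 1: F_1 = 10^(2.75/10) = 1.884, G_1 = 10^(−2.75/10) = 0.5309
  Stage 2: F_2 = 10^(6.06/10) = 4.036, G_2 = 10^(−5.24/10) = 0.2992
  Stage 3: F_3 = 10^(6.67/10) = 4.645, G_3 = 10^(−6.67/10) = 0.2153
  Stage 4: F_4 = 10^(3.73/10) = 2.360, G_4 = 10^(24.6/10) = 288.4
Friis cascade:
  F = 1.884 + (4.036 − 1)/0.5309 + (4.645 − 1)/0.1589 + (2.360 − 1)/0.03420 = 70.33
NF = 10 log₁₀(70.33) = 18.47 dB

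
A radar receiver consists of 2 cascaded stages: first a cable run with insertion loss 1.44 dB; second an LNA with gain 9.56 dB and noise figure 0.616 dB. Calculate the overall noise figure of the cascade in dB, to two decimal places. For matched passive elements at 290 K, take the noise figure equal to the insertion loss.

Convert to linear (a loss of L dB is a gain of −L dB): F_i = 10^(NF_i/10), G_i = 10^(G_i,dB/10)
  Stage 1: F_1 = 10^(1.44/10) = 1.393, G_1 = 10^(−1.44/10) = 0.7178
  Stage 2: F_2 = 10^(0.616/10) = 1.152, G_2 = 10^(9.56/10) = 9.036
Friis cascade:
  F = 1.393 + (1.152 − 1)/0.7178 = 1.605
NF = 10 log₁₀(1.605) = 2.06 dB

2.06 dB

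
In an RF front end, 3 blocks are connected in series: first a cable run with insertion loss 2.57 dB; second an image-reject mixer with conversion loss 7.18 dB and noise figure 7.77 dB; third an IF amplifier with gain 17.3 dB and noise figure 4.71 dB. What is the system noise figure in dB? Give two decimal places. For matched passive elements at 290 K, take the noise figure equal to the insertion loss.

14.67 dB

Convert to linear (a loss of L dB is a gain of −L dB): F_i = 10^(NF_i/10), G_i = 10^(G_i,dB/10)
  Stage 1: F_1 = 10^(2.57/10) = 1.807, G_1 = 10^(−2.57/10) = 0.5534
  Stage 2: F_2 = 10^(7.77/10) = 5.984, G_2 = 10^(−7.18/10) = 0.1914
  Stage 3: F_3 = 10^(4.71/10) = 2.958, G_3 = 10^(17.3/10) = 53.70
Friis cascade:
  F = 1.807 + (5.984 − 1)/0.5534 + (2.958 − 1)/0.1059 = 29.30
NF = 10 log₁₀(29.30) = 14.67 dB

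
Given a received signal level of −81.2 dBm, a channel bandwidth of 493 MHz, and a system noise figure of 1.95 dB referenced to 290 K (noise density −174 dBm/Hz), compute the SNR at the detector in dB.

Noise floor: N = −174 + 10 log₁₀(B) + NF
10 log₁₀(4.93×10⁸) = 86.93 dB
N = −174 + 86.93 + 1.95 = −85.12 dBm
SNR = P_sig − N = −81.2 − (−85.12) = 3.92 dB → 3.9 dB

3.9 dB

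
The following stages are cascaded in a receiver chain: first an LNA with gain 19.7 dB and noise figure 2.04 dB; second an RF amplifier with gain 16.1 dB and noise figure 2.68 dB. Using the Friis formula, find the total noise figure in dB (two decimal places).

Convert to linear (a loss of L dB is a gain of −L dB): F_i = 10^(NF_i/10), G_i = 10^(G_i,dB/10)
  Stage 1: F_1 = 10^(2.04/10) = 1.600, G_1 = 10^(19.7/10) = 93.33
  Stage 2: F_2 = 10^(2.68/10) = 1.854, G_2 = 10^(16.1/10) = 40.74
Friis cascade:
  F = 1.600 + (1.854 − 1)/93.33 = 1.609
NF = 10 log₁₀(1.609) = 2.06 dB

2.06 dB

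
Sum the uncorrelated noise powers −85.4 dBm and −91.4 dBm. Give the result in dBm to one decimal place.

Convert to linear, add, convert back:
P₁ = 2.88×10⁻¹² W, P₂ = 7.24×10⁻¹³ W
P_tot = 3.61×10⁻¹² W → 10 log₁₀(P_tot / 10⁻³) = −84.4 dBm

−84.4 dBm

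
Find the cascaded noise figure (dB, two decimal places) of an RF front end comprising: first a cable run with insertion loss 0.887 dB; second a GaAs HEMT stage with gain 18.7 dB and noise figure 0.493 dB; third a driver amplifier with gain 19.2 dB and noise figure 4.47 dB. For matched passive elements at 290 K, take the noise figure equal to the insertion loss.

Convert to linear (a loss of L dB is a gain of −L dB): F_i = 10^(NF_i/10), G_i = 10^(G_i,dB/10)
  Stage 1: F_1 = 10^(0.887/10) = 1.227, G_1 = 10^(−0.887/10) = 0.8153
  Stage 2: F_2 = 10^(0.493/10) = 1.120, G_2 = 10^(18.7/10) = 74.13
  Stage 3: F_3 = 10^(4.47/10) = 2.799, G_3 = 10^(19.2/10) = 83.18
Friis cascade:
  F = 1.227 + (1.120 − 1)/0.8153 + (2.799 − 1)/60.44 = 1.404
NF = 10 log₁₀(1.404) = 1.47 dB

1.47 dB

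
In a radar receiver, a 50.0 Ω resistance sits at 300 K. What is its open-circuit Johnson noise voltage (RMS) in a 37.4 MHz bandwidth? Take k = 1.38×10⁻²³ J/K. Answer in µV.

V_n = √(4kTRB)
4kTRB = 4 × 1.38×10⁻²³ × 300 × 5.00×10¹ × 3.74×10⁷ = 3.10×10⁻¹¹ V²
V_n = √(3.10×10⁻¹¹) = 5.56×10⁻⁶ V = 5.56 µV

5.56 µV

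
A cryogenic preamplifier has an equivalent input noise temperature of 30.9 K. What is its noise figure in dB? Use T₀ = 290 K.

0.440 dB

F = 1 + T_e/T₀ = 1 + 30.9/290 = 1.10655
NF = 10 log₁₀(1.10655) = 0.440 dB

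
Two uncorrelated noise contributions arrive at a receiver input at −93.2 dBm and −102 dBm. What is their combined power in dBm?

Convert to linear, add, convert back:
P₁ = 4.79×10⁻¹³ W, P₂ = 6.31×10⁻¹⁴ W
P_tot = 5.42×10⁻¹³ W → 10 log₁₀(P_tot / 10⁻³) = −92.7 dBm

−92.7 dBm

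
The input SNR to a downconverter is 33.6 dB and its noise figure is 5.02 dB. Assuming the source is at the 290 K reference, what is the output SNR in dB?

By definition F = SNR_in/SNR_out, so in dB: SNR_out = SNR_in − NF
SNR_out = 33.6 − 5.02 = 28.58 dB

28.58 dB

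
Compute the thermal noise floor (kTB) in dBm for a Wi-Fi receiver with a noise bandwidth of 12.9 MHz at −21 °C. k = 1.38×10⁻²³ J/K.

T = −21 °C + 273.15 = 252.15 K
P_n = kTB = 1.38×10⁻²³ × 252.15 × 1.29×10⁷ = 4.49×10⁻¹⁴ W
In dBm: 10 log₁₀(4.49×10⁻¹⁴ / 10⁻³) = −103.5 dBm

−103.5 dBm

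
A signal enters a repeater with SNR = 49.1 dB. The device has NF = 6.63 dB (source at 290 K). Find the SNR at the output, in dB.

By definition F = SNR_in/SNR_out, so in dB: SNR_out = SNR_in − NF
SNR_out = 49.1 − 6.63 = 42.47 dB

42.47 dB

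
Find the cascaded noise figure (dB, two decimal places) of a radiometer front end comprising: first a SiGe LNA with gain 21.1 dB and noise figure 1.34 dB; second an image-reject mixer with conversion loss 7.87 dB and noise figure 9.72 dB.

1.54 dB

Convert to linear (a loss of L dB is a gain of −L dB): F_i = 10^(NF_i/10), G_i = 10^(G_i,dB/10)
  Stage 1: F_1 = 10^(1.34/10) = 1.361, G_1 = 10^(21.1/10) = 128.8
  Stage 2: F_2 = 10^(9.72/10) = 9.376, G_2 = 10^(−7.87/10) = 0.1633
Friis cascade:
  F = 1.361 + (9.376 − 1)/128.8 = 1.426
NF = 10 log₁₀(1.426) = 1.54 dB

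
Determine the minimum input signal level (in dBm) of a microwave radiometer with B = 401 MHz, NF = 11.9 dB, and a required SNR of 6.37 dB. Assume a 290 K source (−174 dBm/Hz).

−69.7 dBm

Sensitivity = −174 + 10 log₁₀(B) + NF + SNR_min
= −174 + 86.03 + 11.9 + 6.37
= −69.70 dBm → −69.7 dBm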